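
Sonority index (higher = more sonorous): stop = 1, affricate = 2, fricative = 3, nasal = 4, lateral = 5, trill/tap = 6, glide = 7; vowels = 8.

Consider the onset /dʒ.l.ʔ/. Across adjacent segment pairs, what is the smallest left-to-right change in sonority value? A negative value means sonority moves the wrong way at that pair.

-4

/dʒ/ — affricate, sonority 2.
/l/ — lateral, sonority 5.
/ʔ/ — stop, sonority 1.
/dʒ/→/l/: change +3.
/l/→/ʔ/: change -4.
Minimum = -4.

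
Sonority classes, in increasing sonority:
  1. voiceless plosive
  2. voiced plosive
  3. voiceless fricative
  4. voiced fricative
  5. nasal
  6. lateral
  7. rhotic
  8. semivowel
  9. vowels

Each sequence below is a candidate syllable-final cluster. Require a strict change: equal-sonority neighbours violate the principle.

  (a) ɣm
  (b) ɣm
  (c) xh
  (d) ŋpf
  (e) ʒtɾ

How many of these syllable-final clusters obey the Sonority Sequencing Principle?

(a) ɣm: profile 4-5 — violates.
(b) ɣm: profile 4-5 — violates.
(c) xh: profile 3-3 — violates.
(d) ŋpf: profile 5-1-3 — violates.
(e) ʒtɾ: profile 4-1-7 — violates.

0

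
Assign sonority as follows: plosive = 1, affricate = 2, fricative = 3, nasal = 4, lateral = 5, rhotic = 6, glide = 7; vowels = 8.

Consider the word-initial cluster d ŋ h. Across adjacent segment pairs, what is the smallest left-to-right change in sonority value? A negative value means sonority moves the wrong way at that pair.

-1

/d/ — plosive, sonority 1.
/ŋ/ — nasal, sonority 4.
/h/ — fricative, sonority 3.
/d/→/ŋ/: change +3.
/ŋ/→/h/: change -1.
Minimum = -1.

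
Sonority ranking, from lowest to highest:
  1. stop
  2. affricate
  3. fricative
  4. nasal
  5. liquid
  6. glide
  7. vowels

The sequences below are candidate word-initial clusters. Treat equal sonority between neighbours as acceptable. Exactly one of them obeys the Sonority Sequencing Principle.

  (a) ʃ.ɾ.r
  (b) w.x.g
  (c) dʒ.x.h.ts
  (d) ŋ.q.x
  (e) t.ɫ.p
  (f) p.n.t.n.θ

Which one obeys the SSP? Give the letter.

(a) sonority 3-5-5: well-formed.
(b) sonority 6-3-1: ill-formed.
(c) sonority 2-3-3-2: ill-formed.
(d) sonority 4-1-3: ill-formed.
(e) sonority 1-5-1: ill-formed.
(f) sonority 1-4-1-4-3: ill-formed.

a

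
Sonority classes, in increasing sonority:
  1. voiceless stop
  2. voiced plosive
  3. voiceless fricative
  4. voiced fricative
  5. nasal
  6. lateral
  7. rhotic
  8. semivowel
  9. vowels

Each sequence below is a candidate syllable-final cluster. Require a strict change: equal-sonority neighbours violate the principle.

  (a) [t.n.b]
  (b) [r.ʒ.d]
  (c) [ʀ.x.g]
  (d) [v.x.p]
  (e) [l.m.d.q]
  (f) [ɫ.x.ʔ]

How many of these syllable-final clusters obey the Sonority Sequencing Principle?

(a) [t.n.b]: profile 1-5-2 — violates.
(b) [r.ʒ.d]: profile 7-4-2 — obeys.
(c) [ʀ.x.g]: profile 7-3-2 — obeys.
(d) [v.x.p]: profile 4-3-1 — obeys.
(e) [l.m.d.q]: profile 6-5-2-1 — obeys.
(f) [ɫ.x.ʔ]: profile 6-3-1 — obeys.

5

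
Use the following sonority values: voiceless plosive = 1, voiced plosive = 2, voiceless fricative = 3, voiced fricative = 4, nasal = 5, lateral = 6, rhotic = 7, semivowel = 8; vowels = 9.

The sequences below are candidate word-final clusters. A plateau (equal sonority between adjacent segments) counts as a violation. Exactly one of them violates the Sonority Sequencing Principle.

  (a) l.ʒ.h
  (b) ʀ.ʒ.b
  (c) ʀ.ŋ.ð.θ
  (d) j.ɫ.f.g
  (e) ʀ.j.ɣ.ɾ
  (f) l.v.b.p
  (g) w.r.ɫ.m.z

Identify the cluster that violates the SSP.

e

(a) 6-4-3 → obeys
(b) 7-4-2 → obeys
(c) 7-5-4-3 → obeys
(d) 8-6-3-2 → obeys
(e) 7-8-4-7 → violates
(f) 6-4-2-1 → obeys
(g) 8-7-6-5-4 → obeys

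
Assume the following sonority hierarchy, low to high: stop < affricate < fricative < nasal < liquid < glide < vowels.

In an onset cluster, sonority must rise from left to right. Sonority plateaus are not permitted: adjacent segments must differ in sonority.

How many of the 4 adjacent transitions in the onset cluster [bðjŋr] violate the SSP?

1

/b/ — stop, sonority 1.
/ð/ — fricative, sonority 3.
/j/ — glide, sonority 6.
/ŋ/ — nasal, sonority 4.
/r/ — liquid, sonority 5.
/b/→/ð/: 1→3 (rises) — ok.
/ð/→/j/: 3→6 (rises) — ok.
/j/→/ŋ/: 6→4 (does not rise) — violation.
/ŋ/→/r/: 4→5 (rises) — ok.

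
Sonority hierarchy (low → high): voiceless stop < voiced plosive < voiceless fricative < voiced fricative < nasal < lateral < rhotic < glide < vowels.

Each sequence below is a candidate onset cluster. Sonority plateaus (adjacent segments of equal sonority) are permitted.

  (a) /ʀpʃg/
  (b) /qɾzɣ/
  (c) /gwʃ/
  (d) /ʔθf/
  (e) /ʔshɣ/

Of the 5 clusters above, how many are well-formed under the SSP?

(a) 7-1-3-2 → violates
(b) 1-7-4-4 → violates
(c) 2-8-3 → violates
(d) 1-3-3 → obeys
(e) 1-3-3-4 → obeys

2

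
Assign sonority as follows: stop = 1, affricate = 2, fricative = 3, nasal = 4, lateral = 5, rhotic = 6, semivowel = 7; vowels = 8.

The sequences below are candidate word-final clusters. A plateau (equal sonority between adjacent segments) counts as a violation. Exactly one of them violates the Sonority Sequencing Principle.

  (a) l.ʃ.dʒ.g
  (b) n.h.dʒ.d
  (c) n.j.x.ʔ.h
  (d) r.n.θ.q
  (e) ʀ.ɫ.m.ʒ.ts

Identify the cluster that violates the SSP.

c

(a) 5-3-2-1 → obeys
(b) 4-3-2-1 → obeys
(c) 4-7-3-1-3 → violates
(d) 6-4-3-1 → obeys
(e) 6-5-4-3-2 → obeys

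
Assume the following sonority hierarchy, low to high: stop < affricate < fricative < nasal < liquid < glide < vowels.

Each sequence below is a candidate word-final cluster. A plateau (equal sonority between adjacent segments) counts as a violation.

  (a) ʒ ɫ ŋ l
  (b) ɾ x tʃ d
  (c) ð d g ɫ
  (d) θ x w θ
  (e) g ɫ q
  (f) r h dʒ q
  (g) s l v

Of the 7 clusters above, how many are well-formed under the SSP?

2

(a) 3-5-4-5 → violates
(b) 5-3-2-1 → obeys
(c) 3-1-1-5 → violates
(d) 3-3-6-3 → violates
(e) 1-5-1 → violates
(f) 5-3-2-1 → obeys
(g) 3-5-3 → violates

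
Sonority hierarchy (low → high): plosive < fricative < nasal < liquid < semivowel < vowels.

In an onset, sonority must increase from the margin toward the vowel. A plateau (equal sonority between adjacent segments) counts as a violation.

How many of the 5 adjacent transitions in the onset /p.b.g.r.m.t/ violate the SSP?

4

/p/: plosive = 1.
/b/: plosive = 1.
/g/: plosive = 1.
/r/: liquid = 4.
/m/: nasal = 3.
/t/: plosive = 1.
/p/→/b/: 1→1 (plateau) — violation.
/b/→/g/: 1→1 (plateau) — violation.
/g/→/r/: 1→4 (rises) — ok.
/r/→/m/: 4→3 (does not rise) — violation.
/m/→/t/: 3→1 (does not rise) — violation.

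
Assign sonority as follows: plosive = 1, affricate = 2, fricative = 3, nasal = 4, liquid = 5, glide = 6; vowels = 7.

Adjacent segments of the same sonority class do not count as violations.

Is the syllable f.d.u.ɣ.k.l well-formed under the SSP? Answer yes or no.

no

Onset: /f/ is a fricative (sonority 3), /d/ is a plosive (sonority 1); then the nucleus /u/ (sonority 7).
Onset profile 3-1-7 — does not rise throughout.
Coda: /ɣ/ is a fricative (sonority 3), /k/ is a plosive (sonority 1), /l/ is a liquid (sonority 5).
Coda profile 7-3-1-5 — does not fall throughout.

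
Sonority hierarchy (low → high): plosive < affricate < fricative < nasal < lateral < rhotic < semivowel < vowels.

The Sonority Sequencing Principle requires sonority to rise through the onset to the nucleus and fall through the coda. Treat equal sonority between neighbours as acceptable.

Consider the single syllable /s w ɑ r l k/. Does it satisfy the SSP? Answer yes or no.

yes

Onset: /s/ is a fricative (sonority 3), /w/ is a semivowel (sonority 7); then the nucleus /ɑ/ (sonority 8).
Onset profile 3-7-8 — rises to the nucleus.
Coda: /r/ is a rhotic (sonority 6), /l/ is a lateral (sonority 5), /k/ is a plosive (sonority 1).
Coda profile 8-6-5-1 — falls from the nucleus.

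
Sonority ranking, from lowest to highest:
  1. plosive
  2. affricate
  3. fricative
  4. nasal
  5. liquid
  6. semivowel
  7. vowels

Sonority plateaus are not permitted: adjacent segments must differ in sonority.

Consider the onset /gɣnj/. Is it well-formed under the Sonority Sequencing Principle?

yes

/g/ is a plosive (sonority 1).
/ɣ/ is a fricative (sonority 3).
/n/ is a nasal (sonority 4).
/j/ is a semivowel (sonority 6).
The profile 1-3-4-6 strictly rises, so the onset satisfies the SSP.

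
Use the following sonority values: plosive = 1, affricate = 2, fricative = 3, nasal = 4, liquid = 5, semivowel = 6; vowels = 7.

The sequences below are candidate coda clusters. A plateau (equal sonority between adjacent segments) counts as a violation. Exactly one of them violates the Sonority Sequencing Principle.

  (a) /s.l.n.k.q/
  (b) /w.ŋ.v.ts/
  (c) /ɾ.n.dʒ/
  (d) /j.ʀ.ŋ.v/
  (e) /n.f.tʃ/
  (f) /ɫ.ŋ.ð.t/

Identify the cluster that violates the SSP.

a

(a) /s.l.n.k.q/: profile 3-5-4-1-1 — violates.
(b) /w.ŋ.v.ts/: profile 6-4-3-2 — obeys.
(c) /ɾ.n.dʒ/: profile 5-4-2 — obeys.
(d) /j.ʀ.ŋ.v/: profile 6-5-4-3 — obeys.
(e) /n.f.tʃ/: profile 4-3-2 — obeys.
(f) /ɫ.ŋ.ð.t/: profile 5-4-3-1 — obeys.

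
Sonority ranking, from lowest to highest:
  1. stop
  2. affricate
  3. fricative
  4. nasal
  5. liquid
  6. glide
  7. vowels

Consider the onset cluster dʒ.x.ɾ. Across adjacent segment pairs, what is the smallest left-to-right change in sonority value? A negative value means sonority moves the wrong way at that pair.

1

/dʒ/ — affricate, sonority 2.
/x/ — fricative, sonority 3.
/ɾ/ — liquid, sonority 5.
/dʒ/→/x/: change +1.
/x/→/ɾ/: change +2.
Minimum = 1.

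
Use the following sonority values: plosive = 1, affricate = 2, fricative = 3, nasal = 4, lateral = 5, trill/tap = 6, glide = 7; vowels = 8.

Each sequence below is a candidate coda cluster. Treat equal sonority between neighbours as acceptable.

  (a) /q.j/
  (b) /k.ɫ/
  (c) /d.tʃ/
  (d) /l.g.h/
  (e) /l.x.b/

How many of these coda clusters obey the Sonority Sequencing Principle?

1

(a) 1-7 → violates
(b) 1-5 → violates
(c) 1-2 → violates
(d) 5-1-3 → violates
(e) 5-3-1 → obeys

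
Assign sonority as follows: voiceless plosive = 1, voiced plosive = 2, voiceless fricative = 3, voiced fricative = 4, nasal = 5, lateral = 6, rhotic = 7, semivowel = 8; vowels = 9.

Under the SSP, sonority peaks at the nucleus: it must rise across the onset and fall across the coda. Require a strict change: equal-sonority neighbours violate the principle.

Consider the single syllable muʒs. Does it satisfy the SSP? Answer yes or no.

Onset: /m/ is a nasal (sonority 5); then the nucleus /u/ (sonority 9).
Onset profile 5-9 — rises to the nucleus.
Coda: /ʒ/ is a voiced fricative (sonority 4), /s/ is a voiceless fricative (sonority 3).
Coda profile 9-4-3 — falls from the nucleus.

yes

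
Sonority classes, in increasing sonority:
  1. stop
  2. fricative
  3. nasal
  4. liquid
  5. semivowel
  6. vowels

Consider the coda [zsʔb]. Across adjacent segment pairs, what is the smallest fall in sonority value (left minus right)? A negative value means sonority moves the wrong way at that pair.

0

/z/: fricative = 2.
/s/: fricative = 2.
/ʔ/: stop = 1.
/b/: stop = 1.
/z/→/s/: change +0.
/s/→/ʔ/: change +1.
/ʔ/→/b/: change +0.
Minimum = 0.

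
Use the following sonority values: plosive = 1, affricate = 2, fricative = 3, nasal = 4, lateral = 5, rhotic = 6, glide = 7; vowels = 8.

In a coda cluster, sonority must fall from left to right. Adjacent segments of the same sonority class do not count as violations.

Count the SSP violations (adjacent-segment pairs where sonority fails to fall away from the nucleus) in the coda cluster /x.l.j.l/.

/x/ — fricative, sonority 3.
/l/ — lateral, sonority 5.
/j/ — glide, sonority 7.
/l/ — lateral, sonority 5.
/x/→/l/: 3→5 (does not fall) — violation.
/l/→/j/: 5→7 (does not fall) — violation.
/j/→/l/: 7→5 (falls) — ok.

2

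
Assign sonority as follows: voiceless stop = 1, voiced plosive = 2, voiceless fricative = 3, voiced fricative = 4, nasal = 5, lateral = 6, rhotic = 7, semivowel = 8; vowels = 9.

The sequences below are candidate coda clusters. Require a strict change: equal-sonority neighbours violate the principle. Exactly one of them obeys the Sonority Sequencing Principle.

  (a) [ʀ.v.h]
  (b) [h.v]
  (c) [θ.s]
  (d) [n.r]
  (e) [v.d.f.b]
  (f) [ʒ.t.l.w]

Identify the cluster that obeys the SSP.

a

(a) sonority 7-4-3: well-formed.
(b) sonority 3-4: ill-formed.
(c) sonority 3-3: ill-formed.
(d) sonority 5-7: ill-formed.
(e) sonority 4-2-3-2: ill-formed.
(f) sonority 4-1-6-8: ill-formed.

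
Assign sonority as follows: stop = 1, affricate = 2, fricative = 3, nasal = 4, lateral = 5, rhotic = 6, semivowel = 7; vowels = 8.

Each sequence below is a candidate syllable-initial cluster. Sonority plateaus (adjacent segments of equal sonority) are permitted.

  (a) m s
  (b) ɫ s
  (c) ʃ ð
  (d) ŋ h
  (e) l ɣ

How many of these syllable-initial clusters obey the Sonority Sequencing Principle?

(a) 4-3 → violates
(b) 5-3 → violates
(c) 3-3 → obeys
(d) 4-3 → violates
(e) 5-3 → violates

1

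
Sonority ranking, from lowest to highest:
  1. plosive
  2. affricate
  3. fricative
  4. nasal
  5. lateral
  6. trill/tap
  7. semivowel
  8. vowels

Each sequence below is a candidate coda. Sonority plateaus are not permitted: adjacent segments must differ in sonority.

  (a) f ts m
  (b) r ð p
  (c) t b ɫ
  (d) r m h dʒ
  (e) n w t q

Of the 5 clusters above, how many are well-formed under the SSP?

2

(a) 3-2-4 → violates
(b) 6-3-1 → obeys
(c) 1-1-5 → violates
(d) 6-4-3-2 → obeys
(e) 4-7-1-1 → violates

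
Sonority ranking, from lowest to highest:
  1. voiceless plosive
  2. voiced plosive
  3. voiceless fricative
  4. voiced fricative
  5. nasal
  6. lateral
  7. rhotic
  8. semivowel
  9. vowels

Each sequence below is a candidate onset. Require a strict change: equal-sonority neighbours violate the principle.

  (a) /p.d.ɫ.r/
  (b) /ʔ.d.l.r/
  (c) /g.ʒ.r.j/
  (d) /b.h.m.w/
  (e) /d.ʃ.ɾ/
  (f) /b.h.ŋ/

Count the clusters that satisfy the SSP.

(a) /p.d.ɫ.r/: profile 1-2-6-7 — obeys.
(b) /ʔ.d.l.r/: profile 1-2-6-7 — obeys.
(c) /g.ʒ.r.j/: profile 2-4-7-8 — obeys.
(d) /b.h.m.w/: profile 2-3-5-8 — obeys.
(e) /d.ʃ.ɾ/: profile 2-3-7 — obeys.
(f) /b.h.ŋ/: profile 2-3-5 — obeys.

6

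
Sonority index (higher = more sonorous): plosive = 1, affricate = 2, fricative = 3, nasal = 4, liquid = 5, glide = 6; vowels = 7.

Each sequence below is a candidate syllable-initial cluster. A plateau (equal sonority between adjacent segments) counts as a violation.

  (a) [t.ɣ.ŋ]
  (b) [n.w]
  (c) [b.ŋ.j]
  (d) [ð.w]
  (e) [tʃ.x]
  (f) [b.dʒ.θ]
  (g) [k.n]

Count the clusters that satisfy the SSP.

(a) 1-3-4 → obeys
(b) 4-6 → obeys
(c) 1-4-6 → obeys
(d) 3-6 → obeys
(e) 2-3 → obeys
(f) 1-2-3 → obeys
(g) 1-4 → obeys

7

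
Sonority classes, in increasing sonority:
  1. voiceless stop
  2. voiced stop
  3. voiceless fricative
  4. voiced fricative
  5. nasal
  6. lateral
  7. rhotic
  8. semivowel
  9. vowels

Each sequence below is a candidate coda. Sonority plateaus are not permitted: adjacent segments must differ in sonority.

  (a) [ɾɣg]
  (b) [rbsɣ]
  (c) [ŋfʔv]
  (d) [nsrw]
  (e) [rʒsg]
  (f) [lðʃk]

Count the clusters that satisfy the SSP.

3

(a) sonority 7-4-2: well-formed.
(b) sonority 7-2-3-4: ill-formed.
(c) sonority 5-3-1-4: ill-formed.
(d) sonority 5-3-7-8: ill-formed.
(e) sonority 7-4-3-2: well-formed.
(f) sonority 6-4-3-1: well-formed.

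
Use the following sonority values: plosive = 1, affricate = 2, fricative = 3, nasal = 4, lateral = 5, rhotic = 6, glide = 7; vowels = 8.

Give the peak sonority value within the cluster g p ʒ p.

3

/g/ — plosive, sonority 1.
/p/ — plosive, sonority 1.
/ʒ/ — fricative, sonority 3.
/p/ — plosive, sonority 1.
The maximum is 3.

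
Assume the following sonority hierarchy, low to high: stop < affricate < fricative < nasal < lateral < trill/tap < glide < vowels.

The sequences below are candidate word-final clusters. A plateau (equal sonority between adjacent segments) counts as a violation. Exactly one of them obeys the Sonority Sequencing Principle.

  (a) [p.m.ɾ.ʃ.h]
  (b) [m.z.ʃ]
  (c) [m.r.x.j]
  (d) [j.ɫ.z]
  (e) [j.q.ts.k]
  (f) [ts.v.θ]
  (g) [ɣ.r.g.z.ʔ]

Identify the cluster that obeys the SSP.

(a) 1-4-6-3-3 → violates
(b) 4-3-3 → violates
(c) 4-6-3-7 → violates
(d) 7-5-3 → obeys
(e) 7-1-2-1 → violates
(f) 2-3-3 → violates
(g) 3-6-1-3-1 → violates

d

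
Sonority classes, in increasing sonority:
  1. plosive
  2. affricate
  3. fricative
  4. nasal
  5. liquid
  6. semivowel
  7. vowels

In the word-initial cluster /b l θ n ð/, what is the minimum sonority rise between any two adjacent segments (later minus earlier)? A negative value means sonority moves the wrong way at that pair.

/b/: plosive = 1.
/l/: liquid = 5.
/θ/: fricative = 3.
/n/: nasal = 4.
/ð/: fricative = 3.
/b/→/l/: change +4.
/l/→/θ/: change -2.
/θ/→/n/: change +1.
/n/→/ð/: change -1.
Minimum = -2.

-2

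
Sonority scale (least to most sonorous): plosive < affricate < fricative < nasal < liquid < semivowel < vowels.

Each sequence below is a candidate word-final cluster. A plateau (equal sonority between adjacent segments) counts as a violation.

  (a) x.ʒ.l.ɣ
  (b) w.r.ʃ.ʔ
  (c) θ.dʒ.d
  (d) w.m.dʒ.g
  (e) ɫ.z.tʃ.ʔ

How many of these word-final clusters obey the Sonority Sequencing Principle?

4

(a) 3-3-5-3 → violates
(b) 6-5-3-1 → obeys
(c) 3-2-1 → obeys
(d) 6-4-2-1 → obeys
(e) 5-3-2-1 → obeys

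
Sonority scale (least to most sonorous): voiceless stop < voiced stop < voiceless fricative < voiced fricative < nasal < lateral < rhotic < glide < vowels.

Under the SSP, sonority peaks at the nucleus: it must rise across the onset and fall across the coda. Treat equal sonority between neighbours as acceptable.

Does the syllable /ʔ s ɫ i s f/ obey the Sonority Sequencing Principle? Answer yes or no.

yes

Onset: /ʔ/ is a voiceless stop (sonority 1), /s/ is a voiceless fricative (sonority 3), /ɫ/ is a lateral (sonority 6); then the nucleus /i/ (sonority 9).
Onset profile 1-3-6-9 — rises to the nucleus.
Coda: /s/ is a voiceless fricative (sonority 3), /f/ is a voiceless fricative (sonority 3).
Coda profile 9-3-3 — falls from the nucleus.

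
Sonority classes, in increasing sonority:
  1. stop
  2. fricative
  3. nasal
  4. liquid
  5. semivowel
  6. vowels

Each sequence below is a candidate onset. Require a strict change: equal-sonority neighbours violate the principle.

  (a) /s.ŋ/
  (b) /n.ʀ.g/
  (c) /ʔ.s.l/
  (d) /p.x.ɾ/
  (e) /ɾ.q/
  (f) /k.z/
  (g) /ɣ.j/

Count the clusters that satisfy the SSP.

(a) 2-3 → obeys
(b) 3-4-1 → violates
(c) 1-2-4 → obeys
(d) 1-2-4 → obeys
(e) 4-1 → violates
(f) 1-2 → obeys
(g) 2-5 → obeys

5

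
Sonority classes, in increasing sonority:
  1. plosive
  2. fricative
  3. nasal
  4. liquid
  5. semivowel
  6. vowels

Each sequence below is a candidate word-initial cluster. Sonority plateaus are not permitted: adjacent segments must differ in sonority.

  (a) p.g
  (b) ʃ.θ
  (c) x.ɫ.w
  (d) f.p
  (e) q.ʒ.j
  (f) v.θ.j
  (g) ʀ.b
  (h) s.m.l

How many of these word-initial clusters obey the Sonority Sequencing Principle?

3

(a) sonority 1-1: ill-formed.
(b) sonority 2-2: ill-formed.
(c) sonority 2-4-5: well-formed.
(d) sonority 2-1: ill-formed.
(e) sonority 1-2-5: well-formed.
(f) sonority 2-2-5: ill-formed.
(g) sonority 4-1: ill-formed.
(h) sonority 2-3-4: well-formed.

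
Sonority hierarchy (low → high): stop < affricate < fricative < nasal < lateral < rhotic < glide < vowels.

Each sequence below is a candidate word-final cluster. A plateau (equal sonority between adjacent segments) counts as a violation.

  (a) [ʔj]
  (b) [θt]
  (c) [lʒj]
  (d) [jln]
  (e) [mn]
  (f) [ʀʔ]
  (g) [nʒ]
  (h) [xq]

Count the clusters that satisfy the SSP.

5

(a) [ʔj]: profile 1-7 — violates.
(b) [θt]: profile 3-1 — obeys.
(c) [lʒj]: profile 5-3-7 — violates.
(d) [jln]: profile 7-5-4 — obeys.
(e) [mn]: profile 4-4 — violates.
(f) [ʀʔ]: profile 6-1 — obeys.
(g) [nʒ]: profile 4-3 — obeys.
(h) [xq]: profile 3-1 — obeys.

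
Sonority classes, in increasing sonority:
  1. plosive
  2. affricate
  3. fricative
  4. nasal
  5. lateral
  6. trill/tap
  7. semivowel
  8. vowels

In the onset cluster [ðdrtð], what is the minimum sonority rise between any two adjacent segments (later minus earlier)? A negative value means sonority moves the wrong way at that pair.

/ð/ is a fricative (sonority 3).
/d/ is a plosive (sonority 1).
/r/ is a trill/tap (sonority 6).
/t/ is a plosive (sonority 1).
/ð/ is a fricative (sonority 3).
/ð/→/d/: change -2.
/d/→/r/: change +5.
/r/→/t/: change -5.
/t/→/ð/: change +2.
Minimum = -5.

-5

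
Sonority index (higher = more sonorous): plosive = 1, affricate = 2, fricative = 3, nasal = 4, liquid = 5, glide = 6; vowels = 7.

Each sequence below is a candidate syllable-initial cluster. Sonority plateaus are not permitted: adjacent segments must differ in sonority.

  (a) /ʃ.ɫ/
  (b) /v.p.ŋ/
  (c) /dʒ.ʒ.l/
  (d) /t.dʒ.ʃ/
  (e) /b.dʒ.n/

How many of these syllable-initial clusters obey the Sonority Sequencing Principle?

(a) 3-5 → obeys
(b) 3-1-4 → violates
(c) 2-3-5 → obeys
(d) 1-2-3 → obeys
(e) 1-2-4 → obeys

4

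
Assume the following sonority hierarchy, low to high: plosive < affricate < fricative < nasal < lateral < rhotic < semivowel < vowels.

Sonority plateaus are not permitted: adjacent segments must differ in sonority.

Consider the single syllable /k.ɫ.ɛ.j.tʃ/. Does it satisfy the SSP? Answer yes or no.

yes

Onset: /k/ is a plosive (sonority 1), /ɫ/ is a lateral (sonority 5); then the nucleus /ɛ/ (sonority 8).
Onset profile 1-5-8 — rises to the nucleus.
Coda: /j/ is a semivowel (sonority 7), /tʃ/ is an affricate (sonority 2).
Coda profile 8-7-2 — falls from the nucleus.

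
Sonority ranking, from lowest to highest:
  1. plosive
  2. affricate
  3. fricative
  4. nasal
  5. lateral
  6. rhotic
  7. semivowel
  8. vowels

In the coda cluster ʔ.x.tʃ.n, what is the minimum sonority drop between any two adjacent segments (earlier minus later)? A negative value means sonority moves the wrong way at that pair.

-2

/ʔ/ is a plosive (sonority 1).
/x/ is a fricative (sonority 3).
/tʃ/ is an affricate (sonority 2).
/n/ is a nasal (sonority 4).
/ʔ/→/x/: change -2.
/x/→/tʃ/: change +1.
/tʃ/→/n/: change -2.
Minimum = -2.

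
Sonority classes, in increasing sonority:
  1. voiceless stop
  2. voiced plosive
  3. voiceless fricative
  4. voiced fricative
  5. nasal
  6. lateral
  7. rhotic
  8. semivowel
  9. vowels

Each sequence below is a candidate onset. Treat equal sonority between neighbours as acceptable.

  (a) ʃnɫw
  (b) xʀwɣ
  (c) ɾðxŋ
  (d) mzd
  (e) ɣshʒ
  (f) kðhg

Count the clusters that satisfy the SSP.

1

(a) ʃnɫw: profile 3-5-6-8 — obeys.
(b) xʀwɣ: profile 3-7-8-4 — violates.
(c) ɾðxŋ: profile 7-4-3-5 — violates.
(d) mzd: profile 5-4-2 — violates.
(e) ɣshʒ: profile 4-3-3-4 — violates.
(f) kðhg: profile 1-4-3-2 — violates.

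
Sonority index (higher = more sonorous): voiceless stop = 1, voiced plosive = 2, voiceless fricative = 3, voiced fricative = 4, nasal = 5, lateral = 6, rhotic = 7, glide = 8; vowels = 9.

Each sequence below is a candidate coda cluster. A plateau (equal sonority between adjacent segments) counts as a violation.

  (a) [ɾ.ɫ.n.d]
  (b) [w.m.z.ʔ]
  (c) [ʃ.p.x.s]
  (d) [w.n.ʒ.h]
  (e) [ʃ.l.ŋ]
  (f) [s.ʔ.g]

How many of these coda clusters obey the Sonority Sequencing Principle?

3

(a) sonority 7-6-5-2: well-formed.
(b) sonority 8-5-4-1: well-formed.
(c) sonority 3-1-3-3: ill-formed.
(d) sonority 8-5-4-3: well-formed.
(e) sonority 3-6-5: ill-formed.
(f) sonority 3-1-2: ill-formed.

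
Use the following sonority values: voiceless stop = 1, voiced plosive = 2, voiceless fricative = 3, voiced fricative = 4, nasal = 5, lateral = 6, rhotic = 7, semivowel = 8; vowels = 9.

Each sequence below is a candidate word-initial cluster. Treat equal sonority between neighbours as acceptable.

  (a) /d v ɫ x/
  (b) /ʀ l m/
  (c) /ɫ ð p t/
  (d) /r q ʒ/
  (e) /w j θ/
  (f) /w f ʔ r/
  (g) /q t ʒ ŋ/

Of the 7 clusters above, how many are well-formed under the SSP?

1

(a) sonority 2-4-6-3: ill-formed.
(b) sonority 7-6-5: ill-formed.
(c) sonority 6-4-1-1: ill-formed.
(d) sonority 7-1-4: ill-formed.
(e) sonority 8-8-3: ill-formed.
(f) sonority 8-3-1-7: ill-formed.
(g) sonority 1-1-4-5: well-formed.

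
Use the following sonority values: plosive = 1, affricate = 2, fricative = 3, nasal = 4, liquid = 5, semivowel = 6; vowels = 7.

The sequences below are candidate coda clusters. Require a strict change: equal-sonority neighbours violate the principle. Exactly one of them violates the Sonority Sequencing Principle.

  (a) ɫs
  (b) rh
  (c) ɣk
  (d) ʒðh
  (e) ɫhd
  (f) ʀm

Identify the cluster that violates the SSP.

d

(a) ɫs: profile 5-3 — obeys.
(b) rh: profile 5-3 — obeys.
(c) ɣk: profile 3-1 — obeys.
(d) ʒðh: profile 3-3-3 — violates.
(e) ɫhd: profile 5-3-1 — obeys.
(f) ʀm: profile 5-4 — obeys.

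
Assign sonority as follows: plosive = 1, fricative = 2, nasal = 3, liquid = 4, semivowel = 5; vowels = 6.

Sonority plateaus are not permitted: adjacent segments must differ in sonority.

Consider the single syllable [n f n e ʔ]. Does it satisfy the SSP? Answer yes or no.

no

Onset: /n/ is a nasal (sonority 3), /f/ is a fricative (sonority 2), /n/ is a nasal (sonority 3); then the nucleus /e/ (sonority 6).
Onset profile 3-2-3-6 — does not strictly rise throughout.
Coda: /ʔ/ is a plosive (sonority 1).
Coda profile 6-1 — falls from the nucleus.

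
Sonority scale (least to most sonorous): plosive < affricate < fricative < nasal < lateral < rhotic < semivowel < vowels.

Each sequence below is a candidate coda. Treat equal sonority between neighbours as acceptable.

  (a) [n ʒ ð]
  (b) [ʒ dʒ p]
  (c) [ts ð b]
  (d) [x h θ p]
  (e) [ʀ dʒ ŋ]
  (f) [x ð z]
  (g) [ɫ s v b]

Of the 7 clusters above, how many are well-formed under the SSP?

5

(a) sonority 4-3-3: well-formed.
(b) sonority 3-2-1: well-formed.
(c) sonority 2-3-1: ill-formed.
(d) sonority 3-3-3-1: well-formed.
(e) sonority 6-2-4: ill-formed.
(f) sonority 3-3-3: well-formed.
(g) sonority 5-3-3-1: well-formed.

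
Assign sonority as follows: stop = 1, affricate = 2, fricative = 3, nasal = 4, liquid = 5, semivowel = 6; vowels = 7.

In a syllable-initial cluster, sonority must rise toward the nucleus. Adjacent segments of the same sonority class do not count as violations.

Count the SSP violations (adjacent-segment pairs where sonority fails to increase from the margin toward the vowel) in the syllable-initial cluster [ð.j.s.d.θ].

2

/ð/ is a fricative (sonority 3).
/j/ is a semivowel (sonority 6).
/s/ is a fricative (sonority 3).
/d/ is a stop (sonority 1).
/θ/ is a fricative (sonority 3).
/ð/→/j/: 3→6 (rises) — ok.
/j/→/s/: 6→3 (does not rise) — violation.
/s/→/d/: 3→1 (does not rise) — violation.
/d/→/θ/: 1→3 (rises) — ok.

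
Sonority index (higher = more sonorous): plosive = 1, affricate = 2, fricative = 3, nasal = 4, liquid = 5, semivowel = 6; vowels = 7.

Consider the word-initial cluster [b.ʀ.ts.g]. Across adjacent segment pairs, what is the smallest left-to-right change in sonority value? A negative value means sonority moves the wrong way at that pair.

-3

/b/: plosive = 1.
/ʀ/: liquid = 5.
/ts/: affricate = 2.
/g/: plosive = 1.
/b/→/ʀ/: change +4.
/ʀ/→/ts/: change -3.
/ts/→/g/: change -1.
Minimum = -3.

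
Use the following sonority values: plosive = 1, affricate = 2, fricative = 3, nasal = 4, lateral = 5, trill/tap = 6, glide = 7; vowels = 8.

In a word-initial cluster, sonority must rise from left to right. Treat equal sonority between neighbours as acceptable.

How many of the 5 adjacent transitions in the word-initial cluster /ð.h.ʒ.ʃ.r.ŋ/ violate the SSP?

1

/ð/ is a fricative (sonority 3).
/h/ is a fricative (sonority 3).
/ʒ/ is a fricative (sonority 3).
/ʃ/ is a fricative (sonority 3).
/r/ is a trill/tap (sonority 6).
/ŋ/ is a nasal (sonority 4).
/ð/→/h/: 3→3 (plateau, allowed) — ok.
/h/→/ʒ/: 3→3 (plateau, allowed) — ok.
/ʒ/→/ʃ/: 3→3 (plateau, allowed) — ok.
/ʃ/→/r/: 3→6 (rises) — ok.
/r/→/ŋ/: 6→4 (does not rise) — violation.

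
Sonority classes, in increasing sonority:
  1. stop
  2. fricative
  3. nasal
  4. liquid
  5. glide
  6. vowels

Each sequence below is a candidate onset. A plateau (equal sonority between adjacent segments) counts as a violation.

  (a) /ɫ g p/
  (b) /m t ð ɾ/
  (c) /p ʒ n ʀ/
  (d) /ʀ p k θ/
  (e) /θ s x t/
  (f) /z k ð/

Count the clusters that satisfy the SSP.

1

(a) /ɫ g p/: profile 4-1-1 — violates.
(b) /m t ð ɾ/: profile 3-1-2-4 — violates.
(c) /p ʒ n ʀ/: profile 1-2-3-4 — obeys.
(d) /ʀ p k θ/: profile 4-1-1-2 — violates.
(e) /θ s x t/: profile 2-2-2-1 — violates.
(f) /z k ð/: profile 2-1-2 — violates.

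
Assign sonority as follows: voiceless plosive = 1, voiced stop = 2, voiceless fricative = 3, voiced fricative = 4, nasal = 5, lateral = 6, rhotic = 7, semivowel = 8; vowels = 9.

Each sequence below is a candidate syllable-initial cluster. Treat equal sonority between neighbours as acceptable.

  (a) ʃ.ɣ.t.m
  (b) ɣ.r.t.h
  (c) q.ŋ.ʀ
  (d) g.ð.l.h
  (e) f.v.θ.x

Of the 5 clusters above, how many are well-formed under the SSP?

(a) sonority 3-4-1-5: ill-formed.
(b) sonority 4-7-1-3: ill-formed.
(c) sonority 1-5-7: well-formed.
(d) sonority 2-4-6-3: ill-formed.
(e) sonority 3-4-3-3: ill-formed.

1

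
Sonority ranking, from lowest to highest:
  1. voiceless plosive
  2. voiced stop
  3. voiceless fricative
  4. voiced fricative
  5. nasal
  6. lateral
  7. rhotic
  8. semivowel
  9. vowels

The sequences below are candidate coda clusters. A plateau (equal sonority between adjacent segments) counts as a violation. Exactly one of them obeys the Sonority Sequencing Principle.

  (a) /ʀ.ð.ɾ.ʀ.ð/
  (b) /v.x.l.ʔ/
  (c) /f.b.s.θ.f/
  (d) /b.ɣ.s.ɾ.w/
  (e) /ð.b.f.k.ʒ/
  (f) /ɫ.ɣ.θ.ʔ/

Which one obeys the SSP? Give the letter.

f

(a) sonority 7-4-7-7-4: ill-formed.
(b) sonority 4-3-6-1: ill-formed.
(c) sonority 3-2-3-3-3: ill-formed.
(d) sonority 2-4-3-7-8: ill-formed.
(e) sonority 4-2-3-1-4: ill-formed.
(f) sonority 6-4-3-1: well-formed.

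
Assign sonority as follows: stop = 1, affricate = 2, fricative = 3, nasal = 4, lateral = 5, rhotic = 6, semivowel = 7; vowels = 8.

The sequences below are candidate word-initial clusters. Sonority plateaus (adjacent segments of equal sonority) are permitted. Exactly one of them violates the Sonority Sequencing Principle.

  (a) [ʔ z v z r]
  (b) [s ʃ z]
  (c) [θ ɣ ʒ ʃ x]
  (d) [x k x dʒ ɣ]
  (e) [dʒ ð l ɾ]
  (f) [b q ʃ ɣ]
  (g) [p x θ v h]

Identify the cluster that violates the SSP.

(a) 1-3-3-3-6 → obeys
(b) 3-3-3 → obeys
(c) 3-3-3-3-3 → obeys
(d) 3-1-3-2-3 → violates
(e) 2-3-5-6 → obeys
(f) 1-1-3-3 → obeys
(g) 1-3-3-3-3 → obeys

d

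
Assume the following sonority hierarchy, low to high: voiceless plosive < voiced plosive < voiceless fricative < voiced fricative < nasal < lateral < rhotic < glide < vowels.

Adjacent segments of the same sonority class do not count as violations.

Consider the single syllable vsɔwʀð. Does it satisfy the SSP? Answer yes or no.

Onset: /v/ is a voiced fricative (sonority 4), /s/ is a voiceless fricative (sonority 3); then the nucleus /ɔ/ (sonority 9).
Onset profile 4-3-9 — does not rise throughout.
Coda: /w/ is a glide (sonority 8), /ʀ/ is a rhotic (sonority 7), /ð/ is a voiced fricative (sonority 4).
Coda profile 9-8-7-4 — falls from the nucleus.

no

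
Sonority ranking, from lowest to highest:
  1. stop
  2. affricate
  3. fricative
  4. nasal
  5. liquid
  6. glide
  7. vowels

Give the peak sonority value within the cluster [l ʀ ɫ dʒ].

5

/l/: liquid = 5.
/ʀ/: liquid = 5.
/ɫ/: liquid = 5.
/dʒ/: affricate = 2.
The maximum is 5.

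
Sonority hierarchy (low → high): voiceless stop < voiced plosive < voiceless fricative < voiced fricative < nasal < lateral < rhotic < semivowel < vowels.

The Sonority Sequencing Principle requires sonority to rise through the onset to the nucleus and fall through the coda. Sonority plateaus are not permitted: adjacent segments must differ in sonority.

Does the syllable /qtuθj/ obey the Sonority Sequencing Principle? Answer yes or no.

Onset: /q/ is a voiceless stop (sonority 1), /t/ is a voiceless stop (sonority 1); then the nucleus /u/ (sonority 9).
Onset profile 1-1-9 — does not strictly rise throughout.
Coda: /θ/ is a voiceless fricative (sonority 3), /j/ is a semivowel (sonority 8).
Coda profile 9-3-8 — does not strictly fall throughout.

no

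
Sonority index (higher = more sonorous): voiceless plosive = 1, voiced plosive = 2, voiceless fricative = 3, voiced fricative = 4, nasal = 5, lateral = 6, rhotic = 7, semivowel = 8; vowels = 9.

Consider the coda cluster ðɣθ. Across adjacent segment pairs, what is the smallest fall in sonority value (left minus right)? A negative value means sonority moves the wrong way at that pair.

0

/ð/: voiced fricative = 4.
/ɣ/: voiced fricative = 4.
/θ/: voiceless fricative = 3.
/ð/→/ɣ/: change +0.
/ɣ/→/θ/: change +1.
Minimum = 0.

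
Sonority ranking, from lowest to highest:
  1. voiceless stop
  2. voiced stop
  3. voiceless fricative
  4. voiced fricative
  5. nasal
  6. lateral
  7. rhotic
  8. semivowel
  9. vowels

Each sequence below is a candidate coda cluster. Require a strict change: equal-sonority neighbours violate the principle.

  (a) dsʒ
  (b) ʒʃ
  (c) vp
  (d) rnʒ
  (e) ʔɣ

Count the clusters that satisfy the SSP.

(a) 2-3-4 → violates
(b) 4-3 → obeys
(c) 4-1 → obeys
(d) 7-5-4 → obeys
(e) 1-4 → violates

3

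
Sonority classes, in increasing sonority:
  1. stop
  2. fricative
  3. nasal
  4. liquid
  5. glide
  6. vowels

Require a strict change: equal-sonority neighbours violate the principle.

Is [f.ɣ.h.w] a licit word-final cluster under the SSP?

no

/f/ is a fricative (sonority 2).
/ɣ/ is a fricative (sonority 2).
/h/ is a fricative (sonority 2).
/w/ is a glide (sonority 5).
The profile is 2-2-2-5. Between /f/ (2) and /ɣ/ (2) sonority does not fall, so the cluster violates the SSP.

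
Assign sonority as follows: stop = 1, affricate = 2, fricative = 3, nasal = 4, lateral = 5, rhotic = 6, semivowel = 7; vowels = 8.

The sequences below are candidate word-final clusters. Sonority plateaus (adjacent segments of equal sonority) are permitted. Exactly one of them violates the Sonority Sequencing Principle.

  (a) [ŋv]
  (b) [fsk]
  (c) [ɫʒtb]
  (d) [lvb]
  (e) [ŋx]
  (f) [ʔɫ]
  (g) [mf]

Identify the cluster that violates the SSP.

(a) sonority 4-3: well-formed.
(b) sonority 3-3-1: well-formed.
(c) sonority 5-3-1-1: well-formed.
(d) sonority 5-3-1: well-formed.
(e) sonority 4-3: well-formed.
(f) sonority 1-5: ill-formed.
(g) sonority 4-3: well-formed.

f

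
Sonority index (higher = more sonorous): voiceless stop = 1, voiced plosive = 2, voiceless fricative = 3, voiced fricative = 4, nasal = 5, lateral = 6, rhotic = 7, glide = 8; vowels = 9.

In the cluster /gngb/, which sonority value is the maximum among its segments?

/g/ — voiced plosive, sonority 2.
/n/ — nasal, sonority 5.
/g/ — voiced plosive, sonority 2.
/b/ — voiced plosive, sonority 2.
The maximum is 5.

5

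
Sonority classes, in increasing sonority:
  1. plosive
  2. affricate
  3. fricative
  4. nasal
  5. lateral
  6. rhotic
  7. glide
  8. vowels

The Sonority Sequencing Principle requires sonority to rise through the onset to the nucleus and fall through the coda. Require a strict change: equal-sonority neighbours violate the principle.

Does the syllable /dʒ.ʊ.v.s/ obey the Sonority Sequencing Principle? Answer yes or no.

no

Onset: /dʒ/ is an affricate (sonority 2); then the nucleus /ʊ/ (sonority 8).
Onset profile 2-8 — rises to the nucleus.
Coda: /v/ is a fricative (sonority 3), /s/ is a fricative (sonority 3).
Coda profile 8-3-3 — does not strictly fall throughout.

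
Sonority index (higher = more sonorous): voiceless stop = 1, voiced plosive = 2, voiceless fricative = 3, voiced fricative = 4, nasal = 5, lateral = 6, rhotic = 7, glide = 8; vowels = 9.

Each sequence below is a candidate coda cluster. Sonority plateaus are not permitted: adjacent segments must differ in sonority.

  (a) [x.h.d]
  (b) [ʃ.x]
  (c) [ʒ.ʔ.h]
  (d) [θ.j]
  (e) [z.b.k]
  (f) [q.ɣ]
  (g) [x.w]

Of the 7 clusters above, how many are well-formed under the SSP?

1

(a) 3-3-2 → violates
(b) 3-3 → violates
(c) 4-1-3 → violates
(d) 3-8 → violates
(e) 4-2-1 → obeys
(f) 1-4 → violates
(g) 3-8 → violates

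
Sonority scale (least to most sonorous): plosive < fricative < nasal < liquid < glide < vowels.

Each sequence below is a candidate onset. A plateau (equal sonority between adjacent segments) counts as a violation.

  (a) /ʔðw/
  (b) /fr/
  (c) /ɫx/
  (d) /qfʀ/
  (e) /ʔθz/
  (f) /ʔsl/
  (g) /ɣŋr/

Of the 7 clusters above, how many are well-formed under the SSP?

(a) sonority 1-2-5: well-formed.
(b) sonority 2-4: well-formed.
(c) sonority 4-2: ill-formed.
(d) sonority 1-2-4: well-formed.
(e) sonority 1-2-2: ill-formed.
(f) sonority 1-2-4: well-formed.
(g) sonority 2-3-4: well-formed.

5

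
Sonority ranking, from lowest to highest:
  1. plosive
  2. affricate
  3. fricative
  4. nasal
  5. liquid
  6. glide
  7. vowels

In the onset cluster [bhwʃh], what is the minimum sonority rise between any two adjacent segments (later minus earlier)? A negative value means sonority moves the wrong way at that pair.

-3

/b/ is a plosive (sonority 1).
/h/ is a fricative (sonority 3).
/w/ is a glide (sonority 6).
/ʃ/ is a fricative (sonority 3).
/h/ is a fricative (sonority 3).
/b/→/h/: change +2.
/h/→/w/: change +3.
/w/→/ʃ/: change -3.
/ʃ/→/h/: change +0.
Minimum = -3.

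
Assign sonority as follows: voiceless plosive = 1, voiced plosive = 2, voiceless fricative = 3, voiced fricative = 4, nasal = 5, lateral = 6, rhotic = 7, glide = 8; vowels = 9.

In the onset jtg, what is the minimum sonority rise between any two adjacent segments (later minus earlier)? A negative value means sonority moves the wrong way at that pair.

/j/: glide = 8.
/t/: voiceless plosive = 1.
/g/: voiced plosive = 2.
/j/→/t/: change -7.
/t/→/g/: change +1.
Minimum = -7.

-7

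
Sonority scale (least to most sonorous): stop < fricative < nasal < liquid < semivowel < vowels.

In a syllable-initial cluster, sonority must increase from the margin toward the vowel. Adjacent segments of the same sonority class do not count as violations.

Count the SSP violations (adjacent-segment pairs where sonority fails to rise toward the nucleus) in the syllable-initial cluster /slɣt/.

/s/: fricative = 2.
/l/: liquid = 4.
/ɣ/: fricative = 2.
/t/: stop = 1.
/s/→/l/: 2→4 (rises) — ok.
/l/→/ɣ/: 4→2 (does not rise) — violation.
/ɣ/→/t/: 2→1 (does not rise) — violation.

2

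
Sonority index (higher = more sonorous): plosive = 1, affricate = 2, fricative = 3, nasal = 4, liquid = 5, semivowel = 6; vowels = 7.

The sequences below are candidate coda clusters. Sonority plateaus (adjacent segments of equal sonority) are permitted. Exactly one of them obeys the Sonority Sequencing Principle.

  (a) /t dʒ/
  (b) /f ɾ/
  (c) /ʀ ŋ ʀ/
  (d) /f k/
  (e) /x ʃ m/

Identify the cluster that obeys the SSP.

d

(a) 1-2 → violates
(b) 3-5 → violates
(c) 5-4-5 → violates
(d) 3-1 → obeys
(e) 3-3-4 → violates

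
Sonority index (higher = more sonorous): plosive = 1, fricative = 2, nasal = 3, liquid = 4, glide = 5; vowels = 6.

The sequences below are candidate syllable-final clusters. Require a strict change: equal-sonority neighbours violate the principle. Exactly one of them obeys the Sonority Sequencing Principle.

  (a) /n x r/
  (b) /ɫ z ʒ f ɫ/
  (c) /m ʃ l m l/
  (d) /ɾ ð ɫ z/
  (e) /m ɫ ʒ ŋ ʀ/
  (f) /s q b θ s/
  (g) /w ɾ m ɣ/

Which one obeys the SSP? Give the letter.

g

(a) /n x r/: profile 3-2-4 — violates.
(b) /ɫ z ʒ f ɫ/: profile 4-2-2-2-4 — violates.
(c) /m ʃ l m l/: profile 3-2-4-3-4 — violates.
(d) /ɾ ð ɫ z/: profile 4-2-4-2 — violates.
(e) /m ɫ ʒ ŋ ʀ/: profile 3-4-2-3-4 — violates.
(f) /s q b θ s/: profile 2-1-1-2-2 — violates.
(g) /w ɾ m ɣ/: profile 5-4-3-2 — obeys.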